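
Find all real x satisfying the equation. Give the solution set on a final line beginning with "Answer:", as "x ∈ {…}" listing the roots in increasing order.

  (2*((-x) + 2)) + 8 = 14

Step 1. [(2*((-x) + 2)) + 8 = 14] 2 divides every term; factor it out, so factor: ((-x) + 2) + 4 = 7.
Step 2. [((-x) + 2) + 4 = 7] +4 is outermost — subtract 4 both sides, so sub: (-x) + 2 = 3.
Step 3. [(-x) + 2 = 3] 2 comes off first (subtract 2). So sub: -x = 1.
Step 4. [-x = 1] flip signs both sides, so neg: x = -1.

Answer: x ∈ {-1}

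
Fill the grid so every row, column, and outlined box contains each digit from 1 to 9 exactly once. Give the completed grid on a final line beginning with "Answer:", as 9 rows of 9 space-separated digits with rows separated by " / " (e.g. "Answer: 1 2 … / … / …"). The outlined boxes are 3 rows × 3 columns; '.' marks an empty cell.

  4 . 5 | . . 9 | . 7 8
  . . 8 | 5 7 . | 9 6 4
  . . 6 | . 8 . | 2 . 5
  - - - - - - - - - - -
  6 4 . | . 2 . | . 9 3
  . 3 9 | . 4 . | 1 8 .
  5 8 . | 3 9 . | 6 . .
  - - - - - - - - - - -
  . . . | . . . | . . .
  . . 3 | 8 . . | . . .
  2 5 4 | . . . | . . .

Step 1. [r5c1∈{7}] nothing but 7 survives at r5c1. So r5c1=7.
Step 2. [r3c8∈{1,3}] box 3 places 1 nowhere but r3c8 ⇒ r3c8=1.
Step 3. [r7c3∈{1,7}] in col 3, 7 fits only at r7c3, so r7c3=7.
Step 4. [r9c8∈{3}] r9c8 has the single candidate 3. So r9c8=3.
Step 5. [r5c4∈{6}] nothing but 6 survives at r5c4, so r5c4=6.
Step 6. [r1c5∈{1,3,6}] across row 1, 6 lands solely at r1c5 ⇒ r1c5=6.
Step 7. [r9c5∈{1}] nothing but 1 survives at r9c5. So r9c5=1.
Step 8. [r8c5∈{5}] r8c5 is down to just 5 ⇒ r8c5=5.
Step 9. [r5c9∈{2}] nothing but 2 survives at r5c9 ⇒ r5c9=2.
Step 10. [r6c9∈{7}] r6c9 is down to just 7. So r6c9=7.
Step 11. [r6c6∈{1}] only 1 remains possible at r6c6. So r6c6=1.
Step 12. [r7c8∈{2,4,5}] 5 has one home in col 8: r7c8. So r7c8=5.
Step 13. [r7c1∈{1,8,9}] col 1 places 8 nowhere but r7c1, so r7c1=8.
Step 14. [r7c7∈{4}] r7c7 has the single candidate 4, so r7c7=4.
Step 15. [r8c6∈{2,4,6,7}] row 8 places 4 nowhere but r8c6, so r8c6=4.
Step 16. [r3c6∈{3}] r3c6 has the single candidate 3, so r3c6=3.
Step 17. [r2c6∈{2}] r2c6 is down to just 2, so r2c6=2.
Step 18. [r2c2∈{1}] r2c2 is down to just 1, so r2c2=1.
Step 19. [r7c9∈{1,6,9}] r7c9 is the only open cell in row 7 admitting 1. So r7c9=1.
Step 20. [r3c1∈{9}] nothing but 9 survives at r3c1 ⇒ r3c1=9.
Step 21. [r4c4∈{7}] nothing but 7 survives at r4c4 ⇒ r4c4=7.
Step 22. [r7c6∈{6}] r7c6 is down to just 6, so r7c6=6.
Step 23. [r7c2∈{9}] r7c2 is down to just 9, so r7c2=9.
Step 24. [r9c9∈{6,9}] across row 9, 6 lands solely at r9c9 ⇒ r9c9=6.
Step 25. [r8c7∈{7}] r8c7 is down to just 7. So r8c7=7.
Step 26. [r5c6∈{5}] r5c6's peers cover all but 5, so r5c6=5.
Step 27. [r9c6∈{7}] r9c6 is down to just 7. So r9c6=7.
Step 28. [r4c6∈{8}] r4c6 has the single candidate 8, so r4c6=8.
Step 29. [r6c8∈{4}] only 4 remains possible at r6c8. So r6c8=4.
Step 30. [r8c1∈{1}] only 1 remains possible at r8c1. So r8c1=1.
Step 31. [r1c4∈{1}] r1c4's peers cover all but 1 ⇒ r1c4=1.
Step 32. [r8c8∈{2}] only 2 remains possible at r8c8. So r8c8=2.
Step 33. [r3c4∈{4}] nothing but 4 survives at r3c4. So r3c4=4.
Step 34. [r4c7∈{5}] only 5 remains possible at r4c7 ⇒ r4c7=5.
Step 35. [r1c2∈{2}] r1c2's peers cover all but 2. So r1c2=2.
Step 36. [r6c3∈{2}] r6c3 is down to just 2, so r6c3=2.
Step 37. [r8c9∈{9}] nothing but 9 survives at r8c9. So r8c9=9.
Step 38. [r3c2∈{7}] only 7 remains possible at r3c2 ⇒ r3c2=7.
Step 39. [r7c5∈{3}] nothing but 3 survives at r7c5. So r7c5=3.
Step 40. [r2c1∈{3}] r2c1's peers cover all but 3. So r2c1=3.
Step 41. [r9c4∈{9}] nothing but 9 survives at r9c4 ⇒ r9c4=9.
Step 42. [r8c2∈{6}] r8c2's peers cover all but 6, so r8c2=6.
Step 43. [r9c7∈{8}] only 8 remains possible at r9c7, so r9c7=8.
Step 44. [r4c3∈{1}] r4c3 has the single candidate 1, so r4c3=1.
Step 45. [r7c4∈{2}] only 2 remains possible at r7c4, so r7c4=2.
Step 46. [r1c7∈{3}] r1c7 is down to just 3, so r1c7=3.

Answer: 4 2 5 1 6 9 3 7 8 / 3 1 8 5 7 2 9 6 4 / 9 7 6 4 8 3 2 1 5 / 6 4 1 7 2 8 5 9 3 / 7 3 9 6 4 5 1 8 2 / 5 8 2 3 9 1 6 4 7 / 8 9 7 2 3 6 4 5 1 / 1 6 3 8 5 4 7 2 9 / 2 5 4 9 1 7 8 3 6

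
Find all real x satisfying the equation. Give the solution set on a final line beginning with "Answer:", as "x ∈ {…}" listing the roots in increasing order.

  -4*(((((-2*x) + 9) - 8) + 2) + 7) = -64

Step 1. [-4*(((((-2*x) + 9) - 8) + 2) + 7) = -64] -4 out front; divide by -4, so div: ((((-2*x) + 9) - 8) + 2) + 7 = 16.
Step 2. [((((-2*x) + 9) - 8) + 2) + 7 = 16] 7 comes off first (subtract 7), so sub: (((-2*x) + 9) - 8) + 2 = 9.
Step 3. [(((-2*x) + 9) - 8) + 2 = 9] 2 comes off first (subtract 2), so sub: ((-2*x) + 9) - 8 = 7.
Step 4. [((-2*x) + 9) - 8 = 7] the outer -8 inverts by adding 8, so sub: (-2*x) + 9 = 15.
Step 5. [(-2*x) + 9 = 15] subtract 9: x sits inside (… + 9). So sub: -2*x = 6.
Step 6. [-2*x = 6] -2·(inner) — divide through by -2 ⇒ div: x = -3.

Answer: x ∈ {-3}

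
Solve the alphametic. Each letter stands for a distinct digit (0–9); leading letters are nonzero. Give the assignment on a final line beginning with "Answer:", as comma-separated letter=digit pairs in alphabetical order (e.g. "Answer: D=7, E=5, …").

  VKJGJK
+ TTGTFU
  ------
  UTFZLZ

Step 1. [col 1: K + U ≡ Z (mod 10)] column 1 (K + U ≡ Z (mod 10), carry-in 0) doesn't pin K yet; pick K=9 and continue. So K=9.
Step 2. [col 1: K + U ≡ Z (mod 10)] no forcing yet in column 1 (carry-in 0); U=7 is free and consistent — try it, so U=7.
Step 3. [col 1: K + U ≡ Z (mod 10)] column 1 reads K+U+carry(0)=Z with K=9, U=7; with digits 7,9 already taken and all letters distinct, the only value for Z is 6, so Z=6.
Step 4. [col 2: J + F ≡ L (mod 10)] no forcing yet in column 2 (carry-in 1); L=0 is free and consistent — try it ⇒ L=0.
Step 5. [col 2: J + F ≡ L (mod 10)] column 2 (J + F ≡ L (mod 10), carry-in 1) doesn't pin F yet; pick F=1 and continue, so F=1.
Step 6. [col 2: J + F ≡ L (mod 10)] column 2 reads J+F+carry(1)=L with F=1, L=0; with digits 0,1,6,7,9 already taken and all letters distinct, the only value for J is 8 ⇒ J=8.
Step 7. [col 3: G + T ≡ Z (mod 10)] column 3 (G + T ≡ Z (mod 10), carry-in 1) doesn't pin G yet; pick G=3 and continue ⇒ G=3.
Step 8. [col 3: G + T ≡ Z (mod 10)] column 3: given G=3, Z=6, carry-in 1, and digits 0,1,3,6,7,8,9 already taken and all letters distinct, G+T≡Z (mod 10) forces T=2, so T=2.
Step 9. [col 6: V + T ≡ U (mod 10)] column 6: given T=2, U=7, carry-in 1, and digits 0,1,2,3,6,7,8,9 already taken and all letters distinct, V+T≡U (mod 10) forces V=4. So V=4.

Answer: F=1, G=3, J=8, K=9, L=0, T=2, U=7, V=4, Z=6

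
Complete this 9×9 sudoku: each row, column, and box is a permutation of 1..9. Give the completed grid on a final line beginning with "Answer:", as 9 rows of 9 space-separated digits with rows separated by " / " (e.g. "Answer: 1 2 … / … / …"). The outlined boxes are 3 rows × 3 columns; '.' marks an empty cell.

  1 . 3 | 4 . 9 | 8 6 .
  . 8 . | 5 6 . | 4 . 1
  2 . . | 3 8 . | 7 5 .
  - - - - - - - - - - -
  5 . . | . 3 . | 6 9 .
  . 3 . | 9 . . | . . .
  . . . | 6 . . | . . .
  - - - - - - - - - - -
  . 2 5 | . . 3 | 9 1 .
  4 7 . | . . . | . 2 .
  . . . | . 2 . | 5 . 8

Step 1. [r4c4∈{1,2,7,8}] across col 4, 2 lands solely at r4c4 ⇒ r4c4=2.
Step 2. [r3c6∈{1}] r3c6 has the single candidate 1 ⇒ r3c6=1.
Step 3. [r1c5∈{7}] r1c5's peers cover all but 7 ⇒ r1c5=7.
Step 4. [r7c5∈{4}] r7c5 is down to just 4, so r7c5=4.
Step 5. [r9c8∈{3,4,7}] in row 9, 4 fits only at r9c8, so r9c8=4.
Step 6. [r7c9∈{6,7}] 7 has one home in box 9: r7c9 ⇒ r7c9=7.
Step 7. [r7c1∈{6,8}] r7c1 is the only open cell in row 7 admitting 6. So r7c1=6.
Step 8. [r8c3∈{1,8,9}] in box 7, 8 fits only at r8c3, so r8c3=8.
Step 9. [r5c3∈{1,2,4,6,7}] in row 5, 6 fits only at r5c3. So r5c3=6.
Step 10. [r6c3∈{1,2,4,7,9}] 2 has one home in col 3: r6c3 ⇒ r6c3=2.
Step 11. [r4c9∈{4}] nothing but 4 survives at r4c9, so r4c9=4.
Step 12. [r6c2∈{1,4,9}] r6c2 is the only open cell in box 4 admitting 4, so r6c2=4.
Step 13. [r6c1∈{7,8,9}] r6c1 is the only open cell in row 6 admitting 9 ⇒ r6c1=9.
Step 14. [r2c3∈{7,9}] r2c3 is the only open cell in row 2 admitting 9 ⇒ r2c3=9.
Step 15. [r4c6∈{7,8}] 8 has one home in row 4: r4c6, so r4c6=8.
Step 16. [r6c8∈{3,7,8}] in row 6, 8 fits only at r6c8 ⇒ r6c8=8.
Step 17. [r6c6∈{5,7}] row 6 places 7 nowhere but r6c6. So r6c6=7.
Step 18. [r9c3∈{1}] r9c3 is down to just 1. So r9c3=1.
Step 19. [r8c5∈{1,5,9}] r8c5 is the only open cell in row 8 admitting 9 ⇒ r8c5=9.
Step 20. [r8c7∈{3}] r8c7's peers cover all but 3 ⇒ r8c7=3.
Step 21. [r5c7∈{1,2}] col 7 places 2 nowhere but r5c7 ⇒ r5c7=2.
Step 22. [r5c9∈{5}] r5c9's peers cover all but 5, so r5c9=5.
Step 23. [r4c3∈{7}] r4c3 has the single candidate 7. So r4c3=7.
Step 24. [r5c5∈{1}] r5c5's peers cover all but 1. So r5c5=1.
Step 25. [r8c6∈{5,6}] in row 8, 5 fits only at r8c6, so r8c6=5.
Step 26. [r9c1∈{3}] only 3 remains possible at r9c1 ⇒ r9c1=3.
Step 27. [r5c1∈{8}] r5c1 is down to just 8 ⇒ r5c1=8.
Step 28. [r8c9∈{6}] nothing but 6 survives at r8c9 ⇒ r8c9=6.
Step 29. [r8c4∈{1}] nothing but 1 survives at r8c4 ⇒ r8c4=1.
Step 30. [r2c8∈{3}] r2c8 is down to just 3, so r2c8=3.
Step 31. [r9c2∈{9}] r9c2 is down to just 9 ⇒ r9c2=9.
Step 32. [r5c8∈{7}] r5c8's peers cover all but 7. So r5c8=7.
Step 33. [r1c9∈{2}] r1c9 has the single candidate 2 ⇒ r1c9=2.
Step 34. [r9c4∈{7}] nothing but 7 survives at r9c4, so r9c4=7.
Step 35. [r6c7∈{1}] nothing but 1 survives at r6c7. So r6c7=1.
Step 36. [r9c6∈{6}] r9c6's peers cover all but 6. So r9c6=6.
Step 37. [r3c2∈{6}] only 6 remains possible at r3c2, so r3c2=6.
Step 38. [r3c9∈{9}] only 9 remains possible at r3c9 ⇒ r3c9=9.
Step 39. [r6c9∈{3}] only 3 remains possible at r6c9. So r6c9=3.
Step 40. [r2c1∈{7}] r2c1 is down to just 7 ⇒ r2c1=7.
Step 41. [r3c3∈{4}] r3c3 has the single candidate 4. So r3c3=4.
Step 42. [r7c4∈{8}] nothing but 8 survives at r7c4. So r7c4=8.
Step 43. [r1c2∈{5}] only 5 remains possible at r1c2, so r1c2=5.
Step 44. [r4c2∈{1}] r4c2's peers cover all but 1 ⇒ r4c2=1.
Step 45. [r6c5∈{5}] only 5 remains possible at r6c5, so r6c5=5.
Step 46. [r5c6∈{4}] r5c6 has the single candidate 4. So r5c6=4.
Step 47. [r2c6∈{2}] r2c6 has the single candidate 2, so r2c6=2.

Answer: 1 5 3 4 7 9 8 6 2 / 7 8 9 5 6 2 4 3 1 / 2 6 4 3 8 1 7 5 9 / 5 1 7 2 3 8 6 9 4 / 8 3 6 9 1 4 2 7 5 / 9 4 2 6 5 7 1 8 3 / 6 2 5 8 4 3 9 1 7 / 4 7 8 1 9 5 3 2 6 / 3 9 1 7 2 6 5 4 8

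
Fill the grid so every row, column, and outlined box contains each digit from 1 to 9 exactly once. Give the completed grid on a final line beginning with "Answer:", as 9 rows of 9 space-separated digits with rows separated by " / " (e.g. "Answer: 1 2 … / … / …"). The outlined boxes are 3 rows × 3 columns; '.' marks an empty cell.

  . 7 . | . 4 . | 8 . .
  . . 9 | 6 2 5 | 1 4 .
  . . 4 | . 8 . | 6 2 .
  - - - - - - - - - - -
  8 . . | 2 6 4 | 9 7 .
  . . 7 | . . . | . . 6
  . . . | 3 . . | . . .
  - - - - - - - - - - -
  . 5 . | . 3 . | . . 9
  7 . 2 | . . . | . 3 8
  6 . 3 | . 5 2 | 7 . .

Step 1. [r6c9∈{1,2,4,5}] r6c9 is the only open cell in col 9 admitting 2. So r6c9=2.
Step 2. [r5c4∈{1,5,8,9}] r5c4 is the only open cell in col 4 admitting 5. So r5c4=5.
Step 3. [r9c8∈{1}] only 1 remains possible at r9c8. So r9c8=1.
Step 4. [r2c1∈{3}] r2c1's peers cover all but 3 ⇒ r2c1=3.
Step 5. [r3c2∈{1}] r3c2 is down to just 1 ⇒ r3c2=1.
Step 6. [r7c3∈{1,8}] 8 has one home in col 3: r7c3. So r7c3=8.
Step 7. [r7c1∈{1,4}] in box 7, 1 fits only at r7c1. So r7c1=1.
Step 8. [r5c2∈{2,3,4,9}] in col 2, 2 fits only at r5c2 ⇒ r5c2=2.
Step 9. [r9c9∈{4}] r9c9 has the single candidate 4. So r9c9=4.
Step 10. [r3c1∈{5}] r3c1 is down to just 5 ⇒ r3c1=5.
Step 11. [r8c6∈{1,6,9}] row 8 places 6 nowhere but r8c6, so r8c6=6.
Step 12. [r6c2∈{4,6,9}] in col 2, 6 fits only at r6c2. So r6c2=6.
Step 13. [r1c8∈{5,9}] in col 8, 9 fits only at r1c8. So r1c8=9.
Step 14. [r6c8∈{5,8}] col 8 places 5 nowhere but r6c8, so r6c8=5.
Step 15. [r6c6∈{1,7,8,9}] r6c6 is the only open cell in row 6 admitting 8. So r6c6=8.
Step 16. [r5c7∈{3,4}] row 5 places 3 nowhere but r5c7 ⇒ r5c7=3.
Step 17. [r6c3∈{1}] r6c3 has the single candidate 1 ⇒ r6c3=1.
Step 18. [r9c2∈{9}] r9c2 has the single candidate 9. So r9c2=9.
Step 19. [r7c4∈{4,7}] 4 has one home in row 7: r7c4. So r7c4=4.
Step 20. [r3c4∈{7,9}] col 4 places 7 nowhere but r3c4, so r3c4=7.
Step 21. [r5c1∈{4,9}] in row 5, 4 fits only at r5c1. So r5c1=4.
Step 22. [r8c4∈{1,9}] across col 4, 9 lands solely at r8c4. So r8c4=9.
Step 23. [r3c9∈{3}] only 3 remains possible at r3c9, so r3c9=3.
Step 24. [r3c6∈{9}] r3c6's peers cover all but 9, so r3c6=9.
Step 25. [r5c5∈{1,9}] r5c5 is the only open cell in row 5 admitting 9. So r5c5=9.
Step 26. [r1c4∈{1}] only 1 remains possible at r1c4. So r1c4=1.
Step 27. [r6c5∈{7}] r6c5's peers cover all but 7. So r6c5=7.
Step 28. [r6c1∈{9}] r6c1 is down to just 9 ⇒ r6c1=9.
Step 29. [r7c7∈{2}] r7c7's peers cover all but 2 ⇒ r7c7=2.
Step 30. [r1c3∈{6}] nothing but 6 survives at r1c3 ⇒ r1c3=6.
Step 31. [r2c2∈{8}] r2c2's peers cover all but 8, so r2c2=8.
Step 32. [r5c6∈{1}] nothing but 1 survives at r5c6 ⇒ r5c6=1.
Step 33. [r2c9∈{7}] r2c9 has the single candidate 7. So r2c9=7.
Step 34. [r8c5∈{1}] only 1 remains possible at r8c5, so r8c5=1.
Step 35. [r1c6∈{3}] r1c6 has the single candidate 3, so r1c6=3.
Step 36. [r6c7∈{4}] r6c7's peers cover all but 4 ⇒ r6c7=4.
Step 37. [r4c2∈{3}] nothing but 3 survives at r4c2 ⇒ r4c2=3.
Step 38. [r1c9∈{5}] nothing but 5 survives at r1c9 ⇒ r1c9=5.
Step 39. [r5c8∈{8}] only 8 remains possible at r5c8, so r5c8=8.
Step 40. [r8c2∈{4}] r8c2's peers cover all but 4, so r8c2=4.
Step 41. [r8c7∈{5}] r8c7 is down to just 5, so r8c7=5.
Step 42. [r7c8∈{6}] nothing but 6 survives at r7c8. So r7c8=6.
Step 43. [r7c6∈{7}] only 7 remains possible at r7c6, so r7c6=7.
Step 44. [r1c1∈{2}] r1c1 has the single candidate 2 ⇒ r1c1=2.
Step 45. [r9c4∈{8}] r9c4 is down to just 8, so r9c4=8.
Step 46. [r4c9∈{1}] r4c9 has the single candidate 1, so r4c9=1.
Step 47. [r4c3∈{5}] r4c3's peers cover all but 5. So r4c3=5.

Answer: 2 7 6 1 4 3 8 9 5 / 3 8 9 6 2 5 1 4 7 / 5 1 4 7 8 9 6 2 3 / 8 3 5 2 6 4 9 7 1 / 4 2 7 5 9 1 3 8 6 / 9 6 1 3 7 8 4 5 2 / 1 5 8 4 3 7 2 6 9 / 7 4 2 9 1 6 5 3 8 / 6 9 3 8 5 2 7 1 4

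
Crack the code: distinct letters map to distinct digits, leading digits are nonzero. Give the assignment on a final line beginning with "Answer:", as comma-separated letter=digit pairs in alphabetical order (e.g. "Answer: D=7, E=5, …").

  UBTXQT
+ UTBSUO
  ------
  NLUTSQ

Step 1. [col 1: T + O ≡ Q (mod 10)] T=1 is one option consistent with column 1 (T + O ≡ Q (mod 10), carry-in 0) — take it, so T=1.
Step 2. [col 1: T + O ≡ Q (mod 10)] column 1 (T + O ≡ Q (mod 10), carry-in 0) doesn't pin Q yet; pick Q=0 and continue ⇒ Q=0.
Step 3. [col 1: T + O ≡ Q (mod 10)] column 1 reads T+O+carry(0)=Q with T=1, Q=0; with digits 0,1 already taken and all letters distinct, the only value for O is 9 ⇒ O=9.
Step 4. [col 2: Q + U ≡ S (mod 10)] no forcing yet in column 2 (carry-in 1); U=4 is free and consistent — try it. So U=4.
Step 5. [col 2: Q + U ≡ S (mod 10)] in column 2 we have Q+U≡S with carry-in 1; given Q=0, U=4 and digits 0,1,4,9 already taken and all letters distinct, that pins S to 5. So S=5.
Step 6. [col 3: X + S ≡ T (mod 10)] column 3 reads X+S+carry(0)=T with S=5, T=1; with digits 0,1,4,5,9 already taken and all letters distinct, the only value for X is 6, so X=6.
Step 7. [col 4: T + B ≡ U (mod 10)] column 4 reads T+B+carry(1)=U with T=1, U=4; with digits 0,1,4,5,6,9 already taken and all letters distinct, the only value for B is 2 ⇒ B=2.
Step 8. [col 5: B + T ≡ L (mod 10)] in column 5 we have B+T≡L with carry-in 0; given B=2, T=1 and digits 0,1,2,4,5,6,9 already taken and all letters distinct, that pins L to 3 ⇒ L=3.
Step 9. [col 6: U + U ≡ N (mod 10)] column 6: given U=4, carry-in 0, and digits 0,1,2,3,4,5,6,9 already taken and all letters distinct, U+U≡N (mod 10) forces N=8, so N=8.

Answer: B=2, L=3, N=8, O=9, Q=0, S=5, T=1, U=4, X=6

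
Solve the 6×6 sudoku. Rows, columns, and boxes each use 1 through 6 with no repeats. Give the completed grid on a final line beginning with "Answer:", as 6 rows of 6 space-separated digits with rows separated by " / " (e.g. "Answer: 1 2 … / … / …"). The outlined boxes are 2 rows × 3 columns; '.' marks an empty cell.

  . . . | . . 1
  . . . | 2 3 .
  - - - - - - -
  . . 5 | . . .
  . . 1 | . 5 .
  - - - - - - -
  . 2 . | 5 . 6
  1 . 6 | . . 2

Step 1. [r2c3∈{4}] only 4 remains possible at r2c3 ⇒ r2c3=4.
Step 2. [r6c5∈{4}] r6c5's peers cover all but 4. So r6c5=4.
Step 3. [r4c1∈{2,3,4,6}] in row 4, 2 fits only at r4c1, so r4c1=2.
Step 4. [r1c5∈{6}] nothing but 6 survives at r1c5. So r1c5=6.
Step 5. [r3c4∈{1,3,4,6}] r3c4 is the only open cell in col 4 admitting 1, so r3c4=1.
Step 6. [r6c2∈{3,5}] 5 has one home in row 6: r6c2, so r6c2=5.
Step 7. [r1c2∈{3}] r1c2's peers cover all but 3, so r1c2=3.
Step 8. [r3c1∈{3,4,6}] 3 has one home in box 3: r3c1 ⇒ r3c1=3.
Step 9. [r3c6∈{4}] r3c6's peers cover all but 4. So r3c6=4.
Step 10. [r3c2∈{6}] r3c2's peers cover all but 6 ⇒ r3c2=6.
Step 11. [r2c1∈{5,6}] 6 has one home in row 2: r2c1, so r2c1=6.
Step 12. [r4c6∈{3}] r4c6 is down to just 3. So r4c6=3.
Step 13. [r5c3∈{3}] only 3 remains possible at r5c3. So r5c3=3.
Step 14. [r3c5∈{2}] r3c5 is down to just 2. So r3c5=2.
Step 15. [r5c5∈{1}] only 1 remains possible at r5c5, so r5c5=1.
Step 16. [r2c2∈{1}] nothing but 1 survives at r2c2, so r2c2=1.
Step 17. [r1c4∈{4}] r1c4 has the single candidate 4, so r1c4=4.
Step 18. [r1c1∈{5}] r1c1 has the single candidate 5. So r1c1=5.
Step 19. [r5c1∈{4}] r5c1 is down to just 4. So r5c1=4.
Step 20. [r6c4∈{3}] r6c4 has the single candidate 3 ⇒ r6c4=3.
Step 21. [r4c2∈{4}] r4c2 is down to just 4, so r4c2=4.
Step 22. [r4c4∈{6}] r4c4's peers cover all but 6. So r4c4=6.
Step 23. [r2c6∈{5}] only 5 remains possible at r2c6, so r2c6=5.
Step 24. [r1c3∈{2}] r1c3 is down to just 2, so r1c3=2.

Answer: 5 3 2 4 6 1 / 6 1 4 2 3 5 / 3 6 5 1 2 4 / 2 4 1 6 5 3 / 4 2 3 5 1 6 / 1 5 6 3 4 2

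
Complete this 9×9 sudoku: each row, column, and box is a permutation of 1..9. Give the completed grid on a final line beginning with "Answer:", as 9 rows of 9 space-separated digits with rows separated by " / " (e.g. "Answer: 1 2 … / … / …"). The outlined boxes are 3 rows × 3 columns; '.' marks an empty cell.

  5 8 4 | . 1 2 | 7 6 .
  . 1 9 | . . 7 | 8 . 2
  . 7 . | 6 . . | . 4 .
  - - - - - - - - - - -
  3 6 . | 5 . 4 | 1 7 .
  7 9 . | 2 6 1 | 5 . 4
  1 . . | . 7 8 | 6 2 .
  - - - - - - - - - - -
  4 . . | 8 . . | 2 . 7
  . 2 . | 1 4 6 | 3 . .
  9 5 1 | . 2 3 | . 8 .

Step 1. [r3c7∈{9}] r3c7 has the single candidate 9 ⇒ r3c7=9.
Step 2. [r6c4∈{3,9}] box 5 places 3 nowhere but r6c4, so r6c4=3.
Step 3. [r3c6∈{5}] only 5 remains possible at r3c6, so r3c6=5.
Step 4. [r3c3∈{2,3}] 3 has one home in box 1: r3c3. So r3c3=3.
Step 5. [r2c8∈{3,5}] across row 2, 5 lands solely at r2c8 ⇒ r2c8=5.
Step 6. [r5c3∈{8}] r5c3 has the single candidate 8 ⇒ r5c3=8.
Step 7. [r4c5∈{9}] r4c5's peers cover all but 9. So r4c5=9.
Step 8. [r8c8∈{9}] only 9 remains possible at r8c8, so r8c8=9.
Step 9. [r6c3∈{5}] r6c3 has the single candidate 5. So r6c3=5.
Step 10. [r9c4∈{7}] r9c4's peers cover all but 7, so r9c4=7.
Step 11. [r9c7∈{4}] nothing but 4 survives at r9c7 ⇒ r9c7=4.
Step 12. [r7c3∈{6}] only 6 remains possible at r7c3, so r7c3=6.
Step 13. [r1c4∈{9}] r1c4 has the single candidate 9 ⇒ r1c4=9.
Step 14. [r1c9∈{3}] r1c9's peers cover all but 3, so r1c9=3.
Step 15. [r8c3∈{7}] nothing but 7 survives at r8c3 ⇒ r8c3=7.
Step 16. [r7c5∈{5}] only 5 remains possible at r7c5. So r7c5=5.
Step 17. [r8c1∈{8}] r8c1 is down to just 8 ⇒ r8c1=8.
Step 18. [r7c8∈{1}] only 1 remains possible at r7c8 ⇒ r7c8=1.
Step 19. [r9c9∈{6}] r9c9 is down to just 6, so r9c9=6.
Step 20. [r5c8∈{3}] r5c8 is down to just 3, so r5c8=3.
Step 21. [r2c5∈{3}] r2c5 has the single candidate 3. So r2c5=3.
Step 22. [r7c2∈{3}] r7c2 has the single candidate 3 ⇒ r7c2=3.
Step 23. [r2c4∈{4}] nothing but 4 survives at r2c4 ⇒ r2c4=4.
Step 24. [r6c2∈{4}] nothing but 4 survives at r6c2 ⇒ r6c2=4.
Step 25. [r4c9∈{8}] r4c9's peers cover all but 8 ⇒ r4c9=8.
Step 26. [r3c9∈{1}] r3c9 has the single candidate 1. So r3c9=1.
Step 27. [r3c1∈{2}] r3c1's peers cover all but 2. So r3c1=2.
Step 28. [r2c1∈{6}] r2c1 has the single candidate 6. So r2c1=6.
Step 29. [r6c9∈{9}] r6c9's peers cover all but 9 ⇒ r6c9=9.
Step 30. [r4c3∈{2}] r4c3 is down to just 2 ⇒ r4c3=2.
Step 31. [r8c9∈{5}] r8c9 is down to just 5. So r8c9=5.
Step 32. [r7c6∈{9}] only 9 remains possible at r7c6, so r7c6=9.
Step 33. [r3c5∈{8}] r3c5's peers cover all but 8 ⇒ r3c5=8.

Answer: 5 8 4 9 1 2 7 6 3 / 6 1 9 4 3 7 8 5 2 / 2 7 3 6 8 5 9 4 1 / 3 6 2 5 9 4 1 7 8 / 7 9 8 2 6 1 5 3 4 / 1 4 5 3 7 8 6 2 9 / 4 3 6 8 5 9 2 1 7 / 8 2 7 1 4 6 3 9 5 / 9 5 1 7 2 3 4 8 6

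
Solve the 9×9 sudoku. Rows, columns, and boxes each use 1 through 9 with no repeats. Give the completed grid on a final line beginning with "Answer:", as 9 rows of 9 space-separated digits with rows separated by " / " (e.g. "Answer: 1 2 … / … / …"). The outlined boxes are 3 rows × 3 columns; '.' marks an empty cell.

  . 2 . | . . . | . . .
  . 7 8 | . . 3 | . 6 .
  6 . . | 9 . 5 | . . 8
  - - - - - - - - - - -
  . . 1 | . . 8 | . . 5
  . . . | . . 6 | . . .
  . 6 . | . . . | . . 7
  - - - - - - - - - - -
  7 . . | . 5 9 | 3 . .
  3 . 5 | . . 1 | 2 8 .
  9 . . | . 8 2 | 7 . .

Step 1. [r6c6∈{4}] r6c6's peers cover all but 4. So r6c6=4.
Step 2. [r8c2∈{4}] nothing but 4 survives at r8c2 ⇒ r8c2=4.
Step 3. [r1c3∈{3,4,9}] r1c3 is the only open cell in box 1 admitting 9, so r1c3=9.
Step 4. [r5c2∈{3,5,8,9}] r5c2 is the only open cell in col 2 admitting 5 ⇒ r5c2=5.
Step 5. [r9c4∈{3,4,6}] in row 9, 3 fits only at r9c4 ⇒ r9c4=3.
Step 6. [r7c4∈{4,6}] box 8 places 4 nowhere but r7c4 ⇒ r7c4=4.
Step 7. [r7c8∈{1}] r7c8 has the single candidate 1, so r7c8=1.
Step 8. [r5c3∈{2,3,4,7}] 7 has one home in col 3: r5c3 ⇒ r5c3=7.
Step 9. [r3c3∈{3,4}] 4 has one home in col 3: r3c3 ⇒ r3c3=4.
Step 10. [r3c7∈{1}] r3c7 is down to just 1 ⇒ r3c7=1.
Step 11. [r5c9∈{1,2,3,4,9}] 1 has one home in col 9: r5c9, so r5c9=1.
Step 12. [r5c4∈{2}] only 2 remains possible at r5c4 ⇒ r5c4=2.
Step 13. [r2c4∈{1}] r2c4's peers cover all but 1, so r2c4=1.
Step 14. [r1c6∈{7}] only 7 remains possible at r1c6, so r1c6=7.
Step 15. [r4c2∈{3,9}] across col 2, 9 lands solely at r4c2, so r4c2=9.
Step 16. [r2c9∈{2,4,9}] across col 9, 2 lands solely at r2c9 ⇒ r2c9=2.
Step 17. [r2c7∈{4,5,9}] across row 2, 9 lands solely at r2c7 ⇒ r2c7=9.
Step 18. [r1c9∈{3,4}] in col 9, 3 fits only at r1c9. So r1c9=3.
Step 19. [r6c3∈{2,3}] r6c3 is the only open cell in col 3 admitting 3, so r6c3=3.
Step 20. [r7c9∈{6}] r7c9's peers cover all but 6, so r7c9=6.
Step 21. [r1c7∈{4,5}] 5 has one home in col 7: r1c7 ⇒ r1c7=5.
Step 22. [r1c8∈{4}] r1c8 is down to just 4. So r1c8=4.
Step 23. [r6c7∈{8}] nothing but 8 survives at r6c7, so r6c7=8.
Step 24. [r6c1∈{2}] r6c1's peers cover all but 2. So r6c1=2.
Step 25. [r1c5∈{6}] nothing but 6 survives at r1c5 ⇒ r1c5=6.
Step 26. [r6c8∈{9}] nothing but 9 survives at r6c8, so r6c8=9.
Step 27. [r8c5∈{7}] nothing but 7 survives at r8c5 ⇒ r8c5=7.
Step 28. [r4c1∈{4}] r4c1 has the single candidate 4. So r4c1=4.
Step 29. [r4c5∈{3}] r4c5 is down to just 3. So r4c5=3.
Step 30. [r6c5∈{1}] r6c5 is down to just 1. So r6c5=1.
Step 31. [r8c9∈{9}] r8c9's peers cover all but 9. So r8c9=9.
Step 32. [r3c2∈{3}] nothing but 3 survives at r3c2. So r3c2=3.
Step 33. [r4c8∈{2}] r4c8 is down to just 2. So r4c8=2.
Step 34. [r9c9∈{4}] r9c9 is down to just 4 ⇒ r9c9=4.
Step 35. [r7c2∈{8}] only 8 remains possible at r7c2 ⇒ r7c2=8.
Step 36. [r1c1∈{1}] only 1 remains possible at r1c1, so r1c1=1.
Step 37. [r7c3∈{2}] r7c3 has the single candidate 2, so r7c3=2.
Step 38. [r5c5∈{9}] nothing but 9 survives at r5c5 ⇒ r5c5=9.
Step 39. [r8c4∈{6}] only 6 remains possible at r8c4. So r8c4=6.
Step 40. [r5c7∈{4}] r5c7 has the single candidate 4 ⇒ r5c7=4.
Step 41. [r3c8∈{7}] r3c8 has the single candidate 7 ⇒ r3c8=7.
Step 42. [r9c8∈{5}] nothing but 5 survives at r9c8, so r9c8=5.
Step 43. [r9c3∈{6}] r9c3's peers cover all but 6 ⇒ r9c3=6.
Step 44. [r2c1∈{5}] r2c1's peers cover all but 5. So r2c1=5.
Step 45. [r4c4∈{7}] r4c4's peers cover all but 7 ⇒ r4c4=7.
Step 46. [r4c7∈{6}] nothing but 6 survives at r4c7 ⇒ r4c7=6.
Step 47. [r6c4∈{5}] r6c4 is down to just 5. So r6c4=5.
Step 48. [r2c5∈{4}] r2c5's peers cover all but 4, so r2c5=4.
Step 49. [r3c5∈{2}] r3c5 has the single candidate 2 ⇒ r3c5=2.
Step 50. [r1c4∈{8}] only 8 remains possible at r1c4 ⇒ r1c4=8.
Step 51. [r5c8∈{3}] only 3 remains possible at r5c8 ⇒ r5c8=3.
Step 52. [r5c1∈{8}] r5c1 is down to just 8, so r5c1=8.
Step 53. [r9c2∈{1}] only 1 remains possible at r9c2, so r9c2=1.

Answer: 1 2 9 8 6 7 5 4 3 / 5 7 8 1 4 3 9 6 2 / 6 3 4 9 2 5 1 7 8 / 4 9 1 7 3 8 6 2 5 / 8 5 7 2 9 6 4 3 1 / 2 6 3 5 1 4 8 9 7 / 7 8 2 4 5 9 3 1 6 / 3 4 5 6 7 1 2 8 9 / 9 1 6 3 8 2 7 5 4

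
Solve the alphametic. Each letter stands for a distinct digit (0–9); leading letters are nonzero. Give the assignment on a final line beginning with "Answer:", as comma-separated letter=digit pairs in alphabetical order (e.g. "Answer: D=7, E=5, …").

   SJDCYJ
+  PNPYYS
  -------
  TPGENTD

Step 1. [col 1: J + S ≡ D (mod 10)] no forcing yet in column 1 (carry-in 0); S=9 is free and consistent — try it. So S=9.
Step 2. [col 1: J + S ≡ D (mod 10)] no forcing yet in column 1 (carry-in 0); J=7 is free and consistent — try it. So J=7.
Step 3. [col 1: J + S ≡ D (mod 10)] in column 1 we have J+S≡D with carry-in 0; given J=7, S=9 and digits 7,9 already taken and all letters distinct, that pins D to 6 ⇒ D=6.
Step 4. [col 2: Y + Y ≡ T (mod 10)] several values work for T in column 2 (Y + Y ≡ T (mod 10), carry-in 1); try T=1. So T=1.
Step 5. [col 2: Y + Y ≡ T (mod 10)] column 2 (Y + Y ≡ T (mod 10), carry-in 1) doesn't pin Y yet; pick Y=5 and continue, so Y=5.
Step 6. [col 3: C + Y ≡ N (mod 10)] column 3 (C + Y ≡ N (mod 10), carry-in 1) doesn't pin N yet; pick N=4 and continue ⇒ N=4.
Step 7. [col 3: C + Y ≡ N (mod 10)] column 3 reads C+Y+carry(1)=N with Y=5, N=4; with digits 1,4,5,6,7,9 already taken and all letters distinct, the only value for C is 8, so C=8.
Step 8. [col 4: D + P ≡ E (mod 10)] from column 4 (D=6, carry-in 1, digits 1,4,5,6,7,8,9 already taken and all letters distinct): P must equal 3 ⇒ P=3.
Step 9. [col 4: D + P ≡ E (mod 10)] from column 4 (D=6, P=3, carry-in 1, digits 1,3,4,5,6,7,8,9 already taken and all letters distinct): E must equal 0 ⇒ E=0.
Step 10. [col 5: J + N ≡ G (mod 10)] column 5 reads J+N+carry(1)=G with J=7, N=4; with digits 0,1,3,4,5,6,7,8,9 already taken and all letters distinct, the only value for G is 2. So G=2.

Answer: C=8, D=6, E=0, G=2, J=7, N=4, P=3, S=9, T=1, Y=5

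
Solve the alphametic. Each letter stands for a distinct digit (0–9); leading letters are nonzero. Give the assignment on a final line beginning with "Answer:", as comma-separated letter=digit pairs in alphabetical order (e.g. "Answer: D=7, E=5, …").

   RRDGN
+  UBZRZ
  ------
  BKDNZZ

Step 1. [B] adding two 5-digit numbers gives at most 5+1 digits, and here it does — B is that final carry and must be 1. So B=1.
Step 2. [col 1: N + Z ≡ Z (mod 10)] column 1 reads N+Z+carry(0)=Z with nothing yet; with digits 1 already taken and all letters distinct, the only value for N is 0. So N=0.
Step 3. [col 1: N + Z ≡ Z (mod 10)] column 1 (N + Z ≡ Z (mod 10), carry-in 0) doesn't pin Z yet; pick Z=3 and continue. So Z=3.
Step 4. [col 2: G + R ≡ Z (mod 10)] column 2 (G + R ≡ Z (mod 10), carry-in 0) doesn't pin G yet; pick G=9 and continue, so G=9.
Step 5. [col 2: G + R ≡ Z (mod 10)] from column 2 (G=9, Z=3, carry-in 0, digits 0,1,3,9 already taken and all letters distinct): R must equal 4. So R=4.
Step 6. [col 3: D + Z ≡ N (mod 10)] column 3 reads D+Z+carry(1)=N with Z=3, N=0; with digits 0,1,3,4,9 already taken and all letters distinct, the only value for D is 6 ⇒ D=6.
Step 7. [col 5: R + U ≡ K (mod 10)] from column 5 (R=4, carry-in 0, digits 0,1,3,4,6,9 already taken and all letters distinct): U must equal 8 ⇒ U=8.
Step 8. [col 5: R + U ≡ K (mod 10)] column 5: given R=4, U=8, carry-in 0, and digits 0,1,3,4,6,8,9 already taken and all letters distinct, R+U≡K (mod 10) forces K=2, so K=2.

Answer: B=1, D=6, G=9, K=2, N=0, R=4, U=8, Z=3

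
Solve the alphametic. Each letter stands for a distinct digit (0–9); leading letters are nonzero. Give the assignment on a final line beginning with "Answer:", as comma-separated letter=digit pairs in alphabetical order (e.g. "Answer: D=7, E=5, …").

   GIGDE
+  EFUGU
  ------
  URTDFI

Step 1. [col 1: E + U ≡ I (mod 10)] no forcing yet in column 1 (carry-in 0); I=9 is free and consistent — try it, so I=9.
Step 2. [col 1: E + U ≡ I (mod 10)] several values work for U in column 1 (E + U ≡ I (mod 10), carry-in 0); try U=1. So U=1.
Step 3. [col 1: E + U ≡ I (mod 10)] in column 1 we have E+U≡I with carry-in 0; given U=1, I=9 and digits 1,9 already taken and all letters distinct, that pins E to 8 ⇒ E=8.
Step 4. [col 2: D + G ≡ F (mod 10)] several values work for G in column 2 (D + G ≡ F (mod 10), carry-in 0); try G=3. So G=3.
Step 5. [col 2: D + G ≡ F (mod 10)] column 2 (D + G ≡ F (mod 10), carry-in 0) doesn't pin D yet; pick D=4 and continue. So D=4.
Step 6. [col 2: D + G ≡ F (mod 10)] from column 2 (D=4, G=3, carry-in 0, digits 1,3,4,8,9 already taken and all letters distinct): F must equal 7. So F=7.
Step 7. [col 4: I + F ≡ T (mod 10)] column 4: given I=9, F=7, carry-in 0, and digits 1,3,4,7,8,9 already taken and all letters distinct, I+F≡T (mod 10) forces T=6, so T=6.
Step 8. [col 5: G + E ≡ R (mod 10)] column 5: given G=3, E=8, carry-in 1, and digits 1,3,4,6,7,8,9 already taken and all letters distinct, G+E≡R (mod 10) forces R=2 ⇒ R=2.

Answer: D=4, E=8, F=7, G=3, I=9, R=2, T=6, U=1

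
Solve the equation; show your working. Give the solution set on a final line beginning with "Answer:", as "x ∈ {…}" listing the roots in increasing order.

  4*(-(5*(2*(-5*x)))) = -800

Step 1. [4*(-(5*(2*(-5*x)))) = -800] leading coefficient 4: divide by 4, so div: -(5*(2*(-5*x))) = -200.
Step 2. [-(5*(2*(-5*x))) = -200] flip signs both sides, so neg: 5*(2*(-5*x)) = 200.
Step 3. [5*(2*(-5*x)) = 200] leading coefficient 5: divide by 5, so div: 2*(-5*x) = 40.
Step 4. [2*(-5*x) = 40] 2·(inner) — divide through by 2, so div: -5*x = 20.
Step 5. [-5*x = 20] divide by the outer -5, so div: x = -4.

Answer: x ∈ {-4}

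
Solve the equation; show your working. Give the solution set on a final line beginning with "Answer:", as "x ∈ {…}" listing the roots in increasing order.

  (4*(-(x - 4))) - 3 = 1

Step 1. [(4*(-(x - 4))) - 3 = 1] peel the -3: add 3 from each side, so sub: 4*(-(x - 4)) = 4.
Step 2. [4*(-(x - 4)) = 4] divide by the outer 4. So div: -(x - 4) = 1.
Step 3. [-(x - 4) = 1] flip signs both sides. So neg: x - 4 = -1.
Step 4. [x - 4 = -1] peel the -4: add 4 from each side, so sub: x = 3.

Answer: x ∈ {3}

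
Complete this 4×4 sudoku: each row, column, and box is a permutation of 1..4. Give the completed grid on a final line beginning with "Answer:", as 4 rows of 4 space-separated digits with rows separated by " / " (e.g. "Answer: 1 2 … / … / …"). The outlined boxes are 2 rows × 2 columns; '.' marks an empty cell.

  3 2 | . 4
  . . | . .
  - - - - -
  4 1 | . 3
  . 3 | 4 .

Step 1. [r1c3∈{1}] only 1 remains possible at r1c3. So r1c3=1.
Step 2. [r3c3∈{2}] r3c3 has the single candidate 2, so r3c3=2.
Step 3. [r2c1∈{1}] r2c1 has the single candidate 1 ⇒ r2c1=1.
Step 4. [r2c2∈{4}] r2c2 is down to just 4, so r2c2=4.
Step 5. [r2c3∈{3}] r2c3 has the single candidate 3. So r2c3=3.
Step 6. [r4c4∈{1}] nothing but 1 survives at r4c4. So r4c4=1.
Step 7. [r2c4∈{2}] r2c4 is down to just 2. So r2c4=2.
Step 8. [r4c1∈{2}] nothing but 2 survives at r4c1 ⇒ r4c1=2.

Answer: 3 2 1 4 / 1 4 3 2 / 4 1 2 3 / 2 3 4 1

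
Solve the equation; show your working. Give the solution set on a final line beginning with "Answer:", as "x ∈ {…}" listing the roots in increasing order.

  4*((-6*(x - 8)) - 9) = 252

Step 1. [4*((-6*(x - 8)) - 9) = 252] LHS = 4·(…); ÷4 both sides, so div: (-6*(x - 8)) - 9 = 63.
Step 2. [(-6*(x - 8)) - 9 = 63] the outer -9 inverts by adding 9. So sub: -6*(x - 8) = 72.
Step 3. [-6*(x - 8) = 72] leading coefficient -6: divide by -6. So div: x - 8 = -12.
Step 4. [x - 8 = -12] -8 is outermost — add 8 both sides, so sub: x = -4.

Answer: x ∈ {-4}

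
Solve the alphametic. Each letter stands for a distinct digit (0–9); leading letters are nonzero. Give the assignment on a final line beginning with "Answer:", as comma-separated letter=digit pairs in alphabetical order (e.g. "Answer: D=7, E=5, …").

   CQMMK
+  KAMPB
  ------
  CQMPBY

Step 1. [col 1: K + B ≡ Y (mod 10)] no forcing yet in column 1 (carry-in 0); B=3 is free and consistent — try it ⇒ B=3.
Step 2. [C] adding two 5-digit numbers gives at most 5+1 digits, and here it does — C is that final carry and must be 1 ⇒ C=1.
Step 3. [col 1: K + B ≡ Y (mod 10)] several values work for K in column 1 (K + B ≡ Y (mod 10), carry-in 0); try K=9. So K=9.
Step 4. [col 1: K + B ≡ Y (mod 10)] column 1 reads K+B+carry(0)=Y with K=9, B=3; with digits 1,3,9 already taken and all letters distinct, the only value for Y is 2, so Y=2.
Step 5. [col 2: M + P ≡ B (mod 10)] no forcing yet in column 2 (carry-in 1); M=7 is free and consistent — try it. So M=7.
Step 6. [col 2: M + P ≡ B (mod 10)] column 2 reads M+P+carry(1)=B with M=7, B=3; with digits 1,2,3,7,9 already taken and all letters distinct, the only value for P is 5 ⇒ P=5.
Step 7. [col 4: Q + A ≡ M (mod 10)] several values work for Q in column 4 (Q + A ≡ M (mod 10), carry-in 1); try Q=0 ⇒ Q=0.
Step 8. [col 4: Q + A ≡ M (mod 10)] column 4 reads Q+A+carry(1)=M with Q=0, M=7; with digits 0,1,2,3,5,7,9 already taken and all letters distinct, the only value for A is 6 ⇒ A=6.

Answer: A=6, B=3, C=1, K=9, M=7, P=5, Q=0, Y=2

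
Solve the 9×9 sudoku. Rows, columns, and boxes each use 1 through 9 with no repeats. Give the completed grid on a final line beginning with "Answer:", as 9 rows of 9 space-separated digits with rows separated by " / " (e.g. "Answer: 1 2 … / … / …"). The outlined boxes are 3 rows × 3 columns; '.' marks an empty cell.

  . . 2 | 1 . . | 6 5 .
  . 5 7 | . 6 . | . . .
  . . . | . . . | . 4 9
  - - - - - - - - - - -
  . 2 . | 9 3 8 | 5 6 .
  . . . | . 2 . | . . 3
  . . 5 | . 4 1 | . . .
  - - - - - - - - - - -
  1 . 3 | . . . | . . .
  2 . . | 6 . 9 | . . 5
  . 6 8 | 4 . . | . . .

Step 1. [r6c4∈{7}] r6c4 is down to just 7, so r6c4=7.
Step 2. [r5c3∈{1,4,6,9}] r5c3 is the only open cell in col 3 admitting 9 ⇒ r5c3=9.
Step 3. [r9c6∈{2,3,5,7}] across box 8, 3 lands solely at r9c6. So r9c6=3.
Step 4. [r2c1∈{3,4,8,9}] 9 has one home in row 2: r2c1 ⇒ r2c1=9.
Step 5. [r8c3∈{4}] only 4 remains possible at r8c3 ⇒ r8c3=4.
Step 6. [r8c2∈{7}] r8c2 has the single candidate 7 ⇒ r8c2=7.
Step 7. [r6c1∈{3,6,8}] r6c1 is the only open cell in row 6 admitting 6, so r6c1=6.
Step 8. [r7c9∈{2,4,6,7,8}] row 7 places 6 nowhere but r7c9 ⇒ r7c9=6.
Step 9. [r7c7∈{2,4,7,8,9}] across row 7, 4 lands solely at r7c7 ⇒ r7c7=4.
Step 10. [r5c4∈{5}] nothing but 5 survives at r5c4 ⇒ r5c4=5.
Step 11. [r4c3∈{1}] r4c3 is down to just 1, so r4c3=1.
Step 12. [r6c2∈{3,8}] across row 6, 3 lands solely at r6c2. So r6c2=3.
Step 13. [r1c1∈{3,4,8}] across row 1, 3 lands solely at r1c1, so r1c1=3.
Step 14. [r3c1∈{8}] r3c1's peers cover all but 8. So r3c1=8.
Step 15. [r5c2∈{4,8}] col 2 places 8 nowhere but r5c2 ⇒ r5c2=8.
Step 16. [r4c9∈{4,7}] 4 has one home in col 9: r4c9. So r4c9=4.
Step 17. [r1c5∈{7,8,9}] r1c5 is the only open cell in row 1 admitting 9 ⇒ r1c5=9.
Step 18. [r2c4∈{2,3,8}] box 2 places 8 nowhere but r2c4. So r2c4=8.
Step 19. [r7c4∈{2}] nothing but 2 survives at r7c4 ⇒ r7c4=2.
Step 20. [r2c6∈{2,4}] in row 2, 4 fits only at r2c6. So r2c6=4.
Step 21. [r1c6∈{7}] r1c6's peers cover all but 7. So r1c6=7.
Step 22. [r9c9∈{1,2,7}] col 9 places 7 nowhere but r9c9, so r9c9=7.
Step 23. [r2c9∈{1,2}] r2c9 is the only open cell in col 9 admitting 1, so r2c9=1.
Step 24. [r5c8∈{1,7}] 7 has one home in col 8: r5c8, so r5c8=7.
Step 25. [r7c6∈{5}] r7c6's peers cover all but 5. So r7c6=5.
Step 26. [r6c9∈{2,8}] r6c9 is the only open cell in col 9 admitting 2. So r6c9=2.
Step 27. [r9c5∈{1}] r9c5 is down to just 1, so r9c5=1.
Step 28. [r8c8∈{1,3,8}] in col 8, 1 fits only at r8c8, so r8c8=1.
Step 29. [r2c8∈{2,3}] r2c8 is the only open cell in col 8 admitting 3 ⇒ r2c8=3.
Step 30. [r2c7∈{2}] r2c7 has the single candidate 2 ⇒ r2c7=2.
Step 31. [r9c7∈{9}] r9c7 is down to just 9, so r9c7=9.
Step 32. [r7c8∈{8}] r7c8 has the single candidate 8, so r7c8=8.
Step 33. [r5c6∈{6}] r5c6 is down to just 6, so r5c6=6.
Step 34. [r3c6∈{2}] nothing but 2 survives at r3c6, so r3c6=2.
Step 35. [r9c8∈{2}] only 2 remains possible at r9c8. So r9c8=2.
Step 36. [r5c7∈{1}] only 1 remains possible at r5c7, so r5c7=1.
Step 37. [r6c8∈{9}] r6c8 has the single candidate 9, so r6c8=9.
Step 38. [r1c9∈{8}] nothing but 8 survives at r1c9, so r1c9=8.
Step 39. [r3c4∈{3}] r3c4's peers cover all but 3, so r3c4=3.
Step 40. [r3c3∈{6}] only 6 remains possible at r3c3, so r3c3=6.
Step 41. [r9c1∈{5}] r9c1 has the single candidate 5. So r9c1=5.
Step 42. [r1c2∈{4}] r1c2 has the single candidate 4, so r1c2=4.
Step 43. [r8c7∈{3}] only 3 remains possible at r8c7 ⇒ r8c7=3.
Step 44. [r3c5∈{5}] r3c5's peers cover all but 5. So r3c5=5.
Step 45. [r3c2∈{1}] r3c2 has the single candidate 1 ⇒ r3c2=1.
Step 46. [r4c1∈{7}] nothing but 7 survives at r4c1. So r4c1=7.
Step 47. [r7c2∈{9}] r7c2 has the single candidate 9. So r7c2=9.
Step 48. [r8c5∈{8}] r8c5 is down to just 8. So r8c5=8.
Step 49. [r7c5∈{7}] r7c5 has the single candidate 7 ⇒ r7c5=7.
Step 50. [r6c7∈{8}] nothing but 8 survives at r6c7. So r6c7=8.
Step 51. [r3c7∈{7}] nothing but 7 survives at r3c7. So r3c7=7.
Step 52. [r5c1∈{4}] r5c1 has the single candidate 4, so r5c1=4.

Answer: 3 4 2 1 9 7 6 5 8 / 9 5 7 8 6 4 2 3 1 / 8 1 6 3 5 2 7 4 9 / 7 2 1 9 3 8 5 6 4 / 4 8 9 5 2 6 1 7 3 / 6 3 5 7 4 1 8 9 2 / 1 9 3 2 7 5 4 8 6 / 2 7 4 6 8 9 3 1 5 / 5 6 8 4 1 3 9 2 7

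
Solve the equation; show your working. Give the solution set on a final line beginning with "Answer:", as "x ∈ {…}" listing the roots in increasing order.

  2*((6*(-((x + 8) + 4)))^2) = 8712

Step 1. [2*((6*(-((x + 8) + 4)))^2) = 8712] 2·(inner) — divide through by 2. So div: (6*(-((x + 8) + 4)))^2 = 4356.
Step 2. [(6*(-((x + 8) + 4)))^2 = 4356] LHS squared, RHS 4356 ≥ 0: apply √ (±), so sqrt: 6*(-((x + 8) + 4)) = 66 or -66.
Step 3. [6*(-((x + 8) + 4)) = 66 or -66] 6 out front; divide by 6, so div: -((x + 8) + 4) = 11 or -11.
Step 4. [-((x + 8) + 4) = 11 or -11] flip signs both sides, so neg: (x + 8) + 4 = -11 or 11.
Step 5. [(x + 8) + 4 = -11 or 11] subtract 4: x sits inside (… + 4) ⇒ sub: x + 8 = -15 or 7.
Step 6. [x + 8 = -15 or 7] peel the +8: subtract 8 from each side, so sub: x = -23 or -1.

Answer: x ∈ {-23, -1}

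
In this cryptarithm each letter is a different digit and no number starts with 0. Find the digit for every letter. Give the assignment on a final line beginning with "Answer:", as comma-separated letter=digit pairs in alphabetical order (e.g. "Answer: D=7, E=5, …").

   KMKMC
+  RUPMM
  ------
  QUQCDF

Step 1. [Q] Q is the leading digit of a 6-digit sum of two 5-digit numbers; the final carry is exactly 1, so Q=1.
Step 2. [col 1: C + M ≡ F (mod 10)] column 1 (C + M ≡ F (mod 10), carry-in 0) doesn't pin C yet; pick C=3 and continue, so C=3.
Step 3. [col 1: C + M ≡ F (mod 10)] column 1 (C + M ≡ F (mod 10), carry-in 0) doesn't pin F yet; pick F=9 and continue ⇒ F=9.
Step 4. [col 1: C + M ≡ F (mod 10)] in column 1 we have C+M≡F with carry-in 0; given C=3, F=9 and digits 1,3,9 already taken and all letters distinct, that pins M to 6. So M=6.
Step 5. [col 2: M + M ≡ D (mod 10)] from column 2 (M=6, carry-in 0, digits 1,3,6,9 already taken and all letters distinct): D must equal 2. So D=2.
Step 6. [col 3: K + P ≡ C (mod 10)] column 3 (K + P ≡ C (mod 10), carry-in 1) doesn't pin K yet; pick K=5 and continue. So K=5.
Step 7. [col 3: K + P ≡ C (mod 10)] column 3 reads K+P+carry(1)=C with K=5, C=3; with digits 1,2,3,5,6,9 already taken and all letters distinct, the only value for P is 7, so P=7.
Step 8. [col 4: M + U ≡ Q (mod 10)] from column 4 (M=6, Q=1, carry-in 1, digits 1,2,3,5,6,7,9 already taken and all letters distinct): U must equal 4. So U=4.
Step 9. [col 5: K + R ≡ U (mod 10)] column 5 reads K+R+carry(1)=U with K=5, U=4; with digits 1,2,3,4,5,6,7,9 already taken and all letters distinct, the only value for R is 8, so R=8.

Answer: C=3, D=2, F=9, K=5, M=6, P=7, Q=1, R=8, U=4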